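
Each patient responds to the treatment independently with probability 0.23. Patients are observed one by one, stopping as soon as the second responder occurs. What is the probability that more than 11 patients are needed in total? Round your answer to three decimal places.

Needing more than 11 patients ⇔ fewer than 2 successes in the first 11. With X ~ Binomial(11, 0.23), P(Y > 11) = P(X ≤ 1).
  k=0: C(11,0)·0.23^0·0.77^11 = 0.05642
  k=1: C(11,1)·0.23^1·0.77^10 = 0.18537
P(X ≤ 1) = 0.24178

0.242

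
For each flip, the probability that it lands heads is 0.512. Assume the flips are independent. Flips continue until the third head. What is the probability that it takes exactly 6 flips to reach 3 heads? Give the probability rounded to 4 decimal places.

0.1560

Y = trial on which the third success occurs; negative binomial, r=3, p=0.512.
P(Y=6) = C(5,2) · p^3 · (1−p)^3
= 10 · 0.13422 · 0.11621 = 0.155980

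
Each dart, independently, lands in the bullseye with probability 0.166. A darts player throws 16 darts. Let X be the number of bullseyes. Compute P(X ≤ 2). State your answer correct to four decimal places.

X ~ Binomial(16, 0.166); P(X ≤ 2) = Σ C(16,k) p^k (1−p)^(16−k) over k:
  k=0: C(16,0)·0.166^0·0.834^16 = 0.054784
  k=1: C(16,1)·0.166^1·0.834^15 = 0.174469
  k=2: C(16,2)·0.166^2·0.834^14 = 0.260449
Total = 0.489702

0.4897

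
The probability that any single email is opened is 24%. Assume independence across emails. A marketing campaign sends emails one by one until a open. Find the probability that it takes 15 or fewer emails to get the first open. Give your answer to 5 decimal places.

Y = number of emails to the first success; geometric, p = 0.24.
P(Y ≤ 15) = 1 − (1−p)^15 = 1 − 0.0163006 = 0.9836994

0.98370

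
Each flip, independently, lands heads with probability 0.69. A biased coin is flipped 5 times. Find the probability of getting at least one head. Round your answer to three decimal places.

0.997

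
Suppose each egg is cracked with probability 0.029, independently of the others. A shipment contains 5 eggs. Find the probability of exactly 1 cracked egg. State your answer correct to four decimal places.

X ~ Binomial(n=5, p=0.029).
P(X=1) = C(5,1) · p^1 · (1−p)^4
= 5 · 0.029 · 0.88895 = 0.128898

0.1289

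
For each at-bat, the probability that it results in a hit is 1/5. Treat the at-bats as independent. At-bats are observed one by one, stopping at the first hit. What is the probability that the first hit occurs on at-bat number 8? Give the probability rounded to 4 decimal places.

0.0419

Geometric (trials to first success), p = 0.20.
P(Y = 8) = (1−p)^7 · p = 0.20972 · 0.20 = 0.041943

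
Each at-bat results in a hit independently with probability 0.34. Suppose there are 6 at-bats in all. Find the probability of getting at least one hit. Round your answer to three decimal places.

P(at least one) = 1 − P(none) = 1 − (1 − 0.34)^6
= 1 − 0.08265 = 0.91735

0.917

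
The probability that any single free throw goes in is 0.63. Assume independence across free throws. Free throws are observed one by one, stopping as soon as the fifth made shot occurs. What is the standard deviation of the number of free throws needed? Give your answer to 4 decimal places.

2.1590

Y = total free throws until the fifth success; negative binomial with r=5, p=0.63.
SD(Y) = √[r(1−p)/p²] = √(4.661124) = 2.158964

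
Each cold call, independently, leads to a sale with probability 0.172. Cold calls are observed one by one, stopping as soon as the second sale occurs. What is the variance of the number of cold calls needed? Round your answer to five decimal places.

55.97620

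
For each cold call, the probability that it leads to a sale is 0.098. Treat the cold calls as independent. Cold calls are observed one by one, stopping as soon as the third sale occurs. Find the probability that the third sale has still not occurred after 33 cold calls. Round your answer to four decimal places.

0.3597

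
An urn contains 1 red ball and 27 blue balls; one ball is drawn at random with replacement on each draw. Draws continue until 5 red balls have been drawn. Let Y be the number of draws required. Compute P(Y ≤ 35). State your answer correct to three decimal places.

Finishing within 35 draws ⇔ at least 5 successes in the first 35. With X ~ Binomial(35, 0.035714), P(Y ≤ 35) = 1 − P(X ≤ 4).
  k=0: C(35,0)·0.035714^0·0.964286^35 = 0.28003
  k=1: C(35,1)·0.035714^1·0.964286^34 = 0.36300
  k=2: C(35,2)·0.035714^2·0.964286^33 = 0.22855
  k=3: C(35,3)·0.035714^3·0.964286^32 = 0.09311
  k=4: C(35,4)·0.035714^4·0.964286^31 = 0.02759
1 − 0.99229 = 0.00771

0.008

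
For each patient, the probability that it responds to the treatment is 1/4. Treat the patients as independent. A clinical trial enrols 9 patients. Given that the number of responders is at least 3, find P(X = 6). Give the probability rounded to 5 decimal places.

X ~ Binomial(9, 0.25). Want P(X=6 | X≥3) = P(X=6) / P(X≥3).
P(X=6) = C(9,6)·0.25^6·0.75^3 = 0.0086517
P(X≥3) = 1 − 0.0750847 − 0.2252541 − 0.3003387 = 0.3993225
Ratio = 0.0086517 / 0.3993225 = 0.0216660

0.02167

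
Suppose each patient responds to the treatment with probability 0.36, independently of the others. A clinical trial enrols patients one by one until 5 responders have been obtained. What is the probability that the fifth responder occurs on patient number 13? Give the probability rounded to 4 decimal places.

Y = trial on which the fifth success occurs; negative binomial, r=5, p=0.36.
P(Y=13) = C(12,4) · p^5 · (1−p)^8
= 495 · 0.0060466 · 0.028147 = 0.084248

0.0842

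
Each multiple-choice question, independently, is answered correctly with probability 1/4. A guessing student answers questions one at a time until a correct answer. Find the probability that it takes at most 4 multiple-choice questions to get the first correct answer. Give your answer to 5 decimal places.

Y = number of multiple-choice questions to the first success; geometric, p = 0.25.
P(Y ≤ 4) = 1 − (1−p)^4 = 1 − 0.3164062 = 0.6835938

0.68359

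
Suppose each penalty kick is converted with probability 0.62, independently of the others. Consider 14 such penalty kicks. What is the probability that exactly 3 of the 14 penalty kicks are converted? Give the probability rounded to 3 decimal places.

0.002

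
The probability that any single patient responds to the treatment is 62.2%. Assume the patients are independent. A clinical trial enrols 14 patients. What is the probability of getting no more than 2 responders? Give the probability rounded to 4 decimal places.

X ~ Binomial(14, 0.622); P(X ≤ 2) = Σ C(14,k) p^k (1−p)^(14−k) over k:
  k=0: C(14,0)·0.622^0·0.378^14 = 0.000001
  k=1: C(14,1)·0.622^1·0.378^13 = 0.000028
  k=2: C(14,2)·0.622^2·0.378^12 = 0.000300
Total = 0.000329

0.0003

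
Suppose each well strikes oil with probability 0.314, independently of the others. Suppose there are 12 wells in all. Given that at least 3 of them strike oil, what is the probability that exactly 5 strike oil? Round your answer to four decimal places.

X ~ Binomial(12, 0.314). Want P(X=5 | X≥3) = P(X=5) / P(X≥3).
P(X=5) = C(12,5)·0.314^5·0.686^7 = 0.172839
P(X≥3) = 1 − 0.010861 − 0.059659 − 0.150191 = 0.779288
Ratio = 0.172839 / 0.779288 = 0.221791

0.2218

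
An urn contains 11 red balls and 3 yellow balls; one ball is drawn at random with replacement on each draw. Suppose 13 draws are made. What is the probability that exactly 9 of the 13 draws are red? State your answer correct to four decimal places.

X ~ Binomial(n=13, p=0.785714).
P(X=9) = C(13,9) · p^9 · (1−p)^4
= 715 · 0.11413 · 0.0021085 = 0.172052

0.1721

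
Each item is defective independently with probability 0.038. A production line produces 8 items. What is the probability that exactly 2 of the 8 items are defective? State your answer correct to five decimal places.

0.03205

X ~ Binomial(n=8, p=0.038).
P(X=2) = C(8,2) · p^2 · (1−p)^6
= 28 · 0.001444 · 0.79259 = 0.0320461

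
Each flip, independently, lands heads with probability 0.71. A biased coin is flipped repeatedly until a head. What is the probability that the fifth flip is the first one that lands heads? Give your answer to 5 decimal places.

0.00502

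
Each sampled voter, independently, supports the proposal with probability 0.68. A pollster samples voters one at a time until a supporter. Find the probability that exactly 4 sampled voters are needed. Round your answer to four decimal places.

0.0223

Geometric (trials to first success), p = 0.68.
P(Y = 4) = (1−p)^3 · p = 0.032768 · 0.68 = 0.022282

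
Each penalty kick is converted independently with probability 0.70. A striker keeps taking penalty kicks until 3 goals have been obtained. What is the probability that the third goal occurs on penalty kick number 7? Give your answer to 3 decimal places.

0.042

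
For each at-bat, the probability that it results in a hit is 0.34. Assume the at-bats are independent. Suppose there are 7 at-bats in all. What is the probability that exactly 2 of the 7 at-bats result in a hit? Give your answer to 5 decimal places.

0.30402

X ~ Binomial(n=7, p=0.34).
P(X=2) = C(7,2) · p^2 · (1−p)^5
= 21 · 0.1156 · 0.12523 = 0.3040163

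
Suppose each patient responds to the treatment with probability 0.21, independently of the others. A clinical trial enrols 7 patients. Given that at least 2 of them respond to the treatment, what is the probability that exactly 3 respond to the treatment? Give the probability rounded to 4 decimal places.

X ~ Binomial(7, 0.21). Want P(X=3 | X≥2) = P(X=3) / P(X≥2).
P(X=3) = C(7,3)·0.21^3·0.79^4 = 0.126251
P(X≥2) = 1 − 0.192039 − 0.357339 = 0.450622
Ratio = 0.126251 / 0.450622 = 0.280170

0.2802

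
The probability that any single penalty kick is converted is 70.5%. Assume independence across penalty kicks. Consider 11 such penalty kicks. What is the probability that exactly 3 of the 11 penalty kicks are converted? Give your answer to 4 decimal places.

X ~ Binomial(n=11, p=0.705).
P(X=3) = C(11,3) · p^3 · (1−p)^8
= 165 · 0.3504 · 5.7356e-05 = 0.003316

0.0033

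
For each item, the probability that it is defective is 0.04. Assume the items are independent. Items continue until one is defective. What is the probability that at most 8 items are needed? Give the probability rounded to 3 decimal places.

Y = number of items to the first success; geometric, p = 0.04.
P(Y ≤ 8) = 1 − (1−p)^8 = 1 − 0.72139 = 0.27861

0.279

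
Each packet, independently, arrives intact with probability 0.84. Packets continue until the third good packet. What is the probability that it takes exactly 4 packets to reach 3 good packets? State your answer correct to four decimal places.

Y = trial on which the third success occurs; negative binomial, r=3, p=0.84.
P(Y=4) = C(3,2) · p^3 · (1−p)^1
= 3 · 0.5927 · 0.16 = 0.284498

0.2845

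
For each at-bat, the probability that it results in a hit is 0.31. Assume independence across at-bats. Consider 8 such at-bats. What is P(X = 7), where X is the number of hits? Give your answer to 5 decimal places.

0.00152

X ~ Binomial(n=8, p=0.31).
P(X=7) = C(8,7) · p^7 · (1−p)^1
= 8 · 0.00027513 · 0.69 = 0.0015187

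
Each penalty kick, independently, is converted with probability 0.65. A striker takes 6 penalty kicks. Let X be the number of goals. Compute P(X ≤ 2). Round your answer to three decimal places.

0.117

X ~ Binomial(6, 0.65); P(X ≤ 2) = Σ C(6,k) p^k (1−p)^(6−k) over k:
  k=0: C(6,0)·0.65^0·0.35^6 = 0.00184
  k=1: C(6,1)·0.65^1·0.35^5 = 0.02048
  k=2: C(6,2)·0.65^2·0.35^4 = 0.09510
Total = 0.11742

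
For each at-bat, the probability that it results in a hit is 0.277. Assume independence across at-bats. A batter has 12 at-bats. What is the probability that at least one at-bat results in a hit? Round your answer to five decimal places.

P(at least one) = 1 − P(none) = 1 − (1 − 0.277)^12
= 1 − 0.0204014 = 0.9795986

0.97960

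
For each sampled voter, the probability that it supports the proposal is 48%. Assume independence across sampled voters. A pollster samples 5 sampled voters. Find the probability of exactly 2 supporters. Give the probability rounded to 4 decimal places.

X ~ Binomial(n=5, p=0.48).
P(X=2) = C(5,2) · p^2 · (1−p)^3
= 10 · 0.2304 · 0.14061 = 0.323961

0.3240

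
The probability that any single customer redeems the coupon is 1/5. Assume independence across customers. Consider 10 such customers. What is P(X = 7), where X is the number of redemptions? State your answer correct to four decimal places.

0.0008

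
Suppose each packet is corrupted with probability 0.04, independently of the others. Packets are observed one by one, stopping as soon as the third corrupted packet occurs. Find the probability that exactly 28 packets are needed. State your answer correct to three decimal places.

Y = trial on which the third success occurs; negative binomial, r=3, p=0.04.
P(Y=28) = C(27,2) · p^3 · (1−p)^25
= 351 · 6.4e-05 · 0.3604 = 0.00810

0.008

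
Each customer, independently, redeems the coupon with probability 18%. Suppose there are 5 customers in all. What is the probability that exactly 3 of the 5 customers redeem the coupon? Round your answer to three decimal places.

0.039

X ~ Binomial(n=5, p=0.18).
P(X=3) = C(5,3) · p^3 · (1−p)^2
= 10 · 0.005832 · 0.6724 = 0.03921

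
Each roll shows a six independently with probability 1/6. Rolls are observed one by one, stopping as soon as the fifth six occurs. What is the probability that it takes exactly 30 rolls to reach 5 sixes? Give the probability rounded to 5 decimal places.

Y = trial on which the fifth success occurs; negative binomial, r=5, p=0.166667.
P(Y=30) = C(29,4) · p^5 · (1−p)^25
= 23751 · 0.0001286 · 0.010483 = 0.0320180

0.03202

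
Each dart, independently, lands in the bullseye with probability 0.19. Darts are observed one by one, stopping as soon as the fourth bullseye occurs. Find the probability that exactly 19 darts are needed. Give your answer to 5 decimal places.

0.04508

Y = trial on which the fourth success occurs; negative binomial, r=4, p=0.19.
P(Y=19) = C(18,3) · p^4 · (1−p)^15
= 816 · 0.0013032 · 0.042391 = 0.0450796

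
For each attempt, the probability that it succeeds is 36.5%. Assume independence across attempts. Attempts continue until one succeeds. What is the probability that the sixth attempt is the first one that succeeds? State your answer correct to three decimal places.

0.038

Geometric (trials to first success), p = 0.365.
P(Y = 6) = (1−p)^5 · p = 0.10324 · 0.365 = 0.03768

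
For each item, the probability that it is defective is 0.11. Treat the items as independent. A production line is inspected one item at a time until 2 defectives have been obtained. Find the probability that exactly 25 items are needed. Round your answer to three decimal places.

Y = trial on which the second success occurs; negative binomial, r=2, p=0.11.
P(Y=25) = C(24,1) · p^2 · (1−p)^23
= 24 · 0.0121 · 0.068544 = 0.01991

0.020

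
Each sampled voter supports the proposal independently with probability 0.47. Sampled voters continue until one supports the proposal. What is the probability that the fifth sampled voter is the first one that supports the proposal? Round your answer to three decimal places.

0.037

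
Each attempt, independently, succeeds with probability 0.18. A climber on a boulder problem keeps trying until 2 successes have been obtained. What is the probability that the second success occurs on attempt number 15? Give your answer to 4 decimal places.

Y = trial on which the second success occurs; negative binomial, r=2, p=0.18.
P(Y=15) = C(14,1) · p^2 · (1−p)^13
= 14 · 0.0324 · 0.075784 = 0.034376

0.0344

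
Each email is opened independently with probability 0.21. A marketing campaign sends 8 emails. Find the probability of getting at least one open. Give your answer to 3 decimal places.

0.848

P(at least one) = 1 − P(none) = 1 − (1 − 0.21)^8
= 1 − 0.15171 = 0.84829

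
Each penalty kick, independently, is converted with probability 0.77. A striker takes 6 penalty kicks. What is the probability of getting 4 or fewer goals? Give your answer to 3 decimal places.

X ~ Binomial(6, 0.77); P(X ≤ 4) = Σ C(6,k) p^k (1−p)^(6−k) over k:
  k=0: C(6,0)·0.77^0·0.23^6 = 0.00015
  k=1: C(6,1)·0.77^1·0.23^5 = 0.00297
  k=2: C(6,2)·0.77^2·0.23^4 = 0.02489
  k=3: C(6,3)·0.77^3·0.23^3 = 0.11109
  k=4: C(6,4)·0.77^4·0.23^2 = 0.27894
Total = 0.41804

0.418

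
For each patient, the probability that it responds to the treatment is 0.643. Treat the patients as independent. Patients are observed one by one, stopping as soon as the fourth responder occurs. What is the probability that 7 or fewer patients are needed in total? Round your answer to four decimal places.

Finishing within 7 patients ⇔ at least 4 successes in the first 7. With X ~ Binomial(7, 0.643), P(Y ≤ 7) = 1 − P(X ≤ 3).
  k=0: C(7,0)·0.643^0·0.357^7 = 0.000739
  k=1: C(7,1)·0.643^1·0.357^6 = 0.009318
  k=2: C(7,2)·0.643^2·0.357^5 = 0.050348
  k=3: C(7,3)·0.643^3·0.357^4 = 0.151138
1 − 0.211543 = 0.788457

0.7885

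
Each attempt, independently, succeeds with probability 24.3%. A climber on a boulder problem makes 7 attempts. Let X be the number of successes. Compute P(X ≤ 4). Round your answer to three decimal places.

0.989

X ~ Binomial(7, 0.243); P(X ≤ 4) = Σ C(7,k) p^k (1−p)^(7−k) over k:
  k=0: C(7,0)·0.243^0·0.757^7 = 0.14245
  k=1: C(7,1)·0.243^1·0.757^6 = 0.32010
  k=2: C(7,2)·0.243^2·0.757^5 = 0.30826
  k=3: C(7,3)·0.243^3·0.757^4 = 0.16492
  k=4: C(7,4)·0.243^4·0.757^3 = 0.05294
Total = 0.98866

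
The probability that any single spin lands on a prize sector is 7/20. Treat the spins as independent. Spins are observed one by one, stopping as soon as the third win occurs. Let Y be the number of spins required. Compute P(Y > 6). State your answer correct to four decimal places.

Needing more than 6 spins ⇔ fewer than 3 successes in the first 6. With X ~ Binomial(6, 0.35), P(Y > 6) = P(X ≤ 2).
  k=0: C(6,0)·0.35^0·0.65^6 = 0.075419
  k=1: C(6,1)·0.35^1·0.65^5 = 0.243661
  k=2: C(6,2)·0.35^2·0.65^4 = 0.328005
P(X ≤ 2) = 0.647085

0.6471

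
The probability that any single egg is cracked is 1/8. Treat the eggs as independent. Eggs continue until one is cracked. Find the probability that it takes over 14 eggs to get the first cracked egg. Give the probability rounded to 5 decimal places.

Y = number of eggs to the first success; geometric, p = 0.125.
P(Y > 14) = P(first 14 all fail) = (1−p)^14 = 0.1542101

0.15421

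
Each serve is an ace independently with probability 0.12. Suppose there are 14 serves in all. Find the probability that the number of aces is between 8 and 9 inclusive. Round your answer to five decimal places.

X ~ Binomial(14, 0.12); P(8 ≤ X ≤ 9) = Σ C(14,k) p^k (1−p)^(14−k) over k:
  k=8: C(14,8)·0.12^8·0.88^6 = 0.0000600
  k=9: C(14,9)·0.12^9·0.88^5 = 0.0000055
Total = 0.0000654

0.00007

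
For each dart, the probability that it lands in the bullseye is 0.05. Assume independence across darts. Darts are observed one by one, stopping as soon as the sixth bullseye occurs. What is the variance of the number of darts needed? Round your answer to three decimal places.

Y = total darts until the sixth success; negative binomial with r=6, p=0.05.
Var(Y) = r(1−p)/p² = 6·0.95 / 0.05² = 2280.00000

2280.000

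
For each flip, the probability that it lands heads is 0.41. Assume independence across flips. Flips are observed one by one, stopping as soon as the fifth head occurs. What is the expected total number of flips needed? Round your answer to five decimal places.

12.19512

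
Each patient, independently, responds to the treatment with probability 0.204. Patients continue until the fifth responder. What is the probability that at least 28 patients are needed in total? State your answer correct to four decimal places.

Needing more than 27 patients ⇔ fewer than 5 successes in the first 27. With X ~ Binomial(27, 0.204), P(Y > 27) = P(X ≤ 4).
  k=0: C(27,0)·0.204^0·0.796^27 = 0.002112
  k=1: C(27,1)·0.204^1·0.796^26 = 0.014613
  k=2: C(27,2)·0.204^2·0.796^25 = 0.048685
  k=3: C(27,3)·0.204^3·0.796^24 = 0.103975
  k=4: C(27,4)·0.204^4·0.796^23 = 0.159882
P(X ≤ 4) = 0.329266

0.3293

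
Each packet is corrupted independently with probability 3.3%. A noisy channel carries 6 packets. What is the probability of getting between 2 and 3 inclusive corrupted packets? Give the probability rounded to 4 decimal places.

X ~ Binomial(6, 0.033); P(2 ≤ X ≤ 3) = Σ C(6,k) p^k (1−p)^(6−k) over k:
  k=2: C(6,2)·0.033^2·0.967^4 = 0.014283
  k=3: C(6,3)·0.033^3·0.967^3 = 0.000650
Total = 0.014933

0.0149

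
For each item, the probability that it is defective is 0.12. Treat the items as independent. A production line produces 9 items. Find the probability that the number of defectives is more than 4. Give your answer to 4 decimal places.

X ~ Binomial(9, 0.12); P(X ≥ 5) = Σ C(9,k) p^k (1−p)^(9−k) over k:
  k=5: C(9,5)·0.12^5·0.88^4 = 0.001880
  k=6: C(9,6)·0.12^6·0.88^3 = 0.000171
  k=7: C(9,7)·0.12^7·0.88^2 = 0.000010
  k=8: C(9,8)·0.12^8·0.88^1 = 0.000000
  k=9: C(9,9)·0.12^9·0.88^0 = 0.000000
Total = 0.002061

0.0021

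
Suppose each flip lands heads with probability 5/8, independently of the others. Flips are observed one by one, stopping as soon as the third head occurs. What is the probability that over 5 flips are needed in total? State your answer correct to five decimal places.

Needing more than 5 flips ⇔ fewer than 3 successes in the first 5. With X ~ Binomial(5, 0.625), P(Y > 5) = P(X ≤ 2).
  k=0: C(5,0)·0.625^0·0.375^5 = 0.0074158
  k=1: C(5,1)·0.625^1·0.375^4 = 0.0617981
  k=2: C(5,2)·0.625^2·0.375^3 = 0.2059937
P(X ≤ 2) = 0.2752075

0.27521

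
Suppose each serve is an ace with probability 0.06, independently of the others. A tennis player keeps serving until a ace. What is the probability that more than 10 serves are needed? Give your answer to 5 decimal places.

0.53862

Y = number of serves to the first success; geometric, p = 0.06.
P(Y > 10) = P(first 10 all fail) = (1−p)^10 = 0.5386151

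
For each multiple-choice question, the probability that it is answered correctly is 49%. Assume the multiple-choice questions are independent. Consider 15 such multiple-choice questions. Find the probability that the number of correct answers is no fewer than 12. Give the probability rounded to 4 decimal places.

0.0145

X ~ Binomial(15, 0.49); P(X ≥ 12) = Σ C(15,k) p^k (1−p)^(15−k) over k:
  k=12: C(15,12)·0.49^12·0.51^3 = 0.011563
  k=13: C(15,13)·0.49^13·0.51^2 = 0.002564
  k=14: C(15,14)·0.49^14·0.51^1 = 0.000352
  k=15: C(15,15)·0.49^15·0.51^0 = 0.000023
Total = 0.014501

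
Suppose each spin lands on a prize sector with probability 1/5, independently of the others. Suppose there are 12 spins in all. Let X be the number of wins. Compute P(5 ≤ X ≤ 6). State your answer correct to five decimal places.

X ~ Binomial(12, 0.20); P(5 ≤ X ≤ 6) = Σ C(12,k) p^k (1−p)^(12−k) over k:
  k=5: C(12,5)·0.20^5·0.80^7 = 0.0531502
  k=6: C(12,6)·0.20^6·0.80^6 = 0.0155021
Total = 0.0686524

0.06865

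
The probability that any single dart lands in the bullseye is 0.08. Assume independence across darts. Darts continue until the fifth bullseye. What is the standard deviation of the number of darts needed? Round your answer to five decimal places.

26.80951

Y = total darts until the fifth success; negative binomial with r=5, p=0.08.
SD(Y) = √[r(1−p)/p²] = √(718.7500000) = 26.8095132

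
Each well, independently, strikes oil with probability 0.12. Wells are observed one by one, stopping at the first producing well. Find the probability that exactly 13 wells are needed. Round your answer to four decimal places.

0.0259

Geometric (trials to first success), p = 0.12.
P(Y = 13) = (1−p)^12 · p = 0.21567 · 0.12 = 0.025881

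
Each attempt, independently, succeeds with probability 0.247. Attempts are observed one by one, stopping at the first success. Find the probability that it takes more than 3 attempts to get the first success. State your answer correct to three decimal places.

Y = number of attempts to the first success; geometric, p = 0.247.
P(Y > 3) = P(first 3 all fail) = (1−p)^3 = 0.42696

0.427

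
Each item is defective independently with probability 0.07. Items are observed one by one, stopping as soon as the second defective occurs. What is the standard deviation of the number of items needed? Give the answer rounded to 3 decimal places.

Y = total items until the second success; negative binomial with r=2, p=0.07.
SD(Y) = √[r(1−p)/p²] = √(379.59184) = 19.48312

19.483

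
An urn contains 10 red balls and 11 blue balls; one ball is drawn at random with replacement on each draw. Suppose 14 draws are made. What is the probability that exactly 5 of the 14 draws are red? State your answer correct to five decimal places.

X ~ Binomial(n=14, p=0.476190).
P(X=5) = C(14,5) · p^5 · (1−p)^9
= 2002 · 0.024485 · 0.0029687 = 0.1455218

0.14552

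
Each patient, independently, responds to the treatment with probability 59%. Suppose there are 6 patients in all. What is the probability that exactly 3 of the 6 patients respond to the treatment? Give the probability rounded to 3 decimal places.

X ~ Binomial(n=6, p=0.59).
P(X=3) = C(6,3) · p^3 · (1−p)^3
= 20 · 0.20538 · 0.068921 = 0.28310

0.283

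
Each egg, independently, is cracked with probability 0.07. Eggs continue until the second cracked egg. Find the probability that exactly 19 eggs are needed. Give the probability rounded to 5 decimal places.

Y = trial on which the second success occurs; negative binomial, r=2, p=0.07.
P(Y=19) = C(18,1) · p^2 · (1−p)^17
= 18 · 0.0049 · 0.29121 = 0.0256849

0.02568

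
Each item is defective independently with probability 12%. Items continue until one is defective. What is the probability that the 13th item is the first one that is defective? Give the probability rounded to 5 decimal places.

Geometric (trials to first success), p = 0.12.
P(Y = 13) = (1−p)^12 · p = 0.21567 · 0.12 = 0.0258805

0.02588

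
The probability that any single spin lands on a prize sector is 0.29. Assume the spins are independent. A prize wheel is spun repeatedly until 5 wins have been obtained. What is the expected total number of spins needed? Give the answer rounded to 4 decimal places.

17.2414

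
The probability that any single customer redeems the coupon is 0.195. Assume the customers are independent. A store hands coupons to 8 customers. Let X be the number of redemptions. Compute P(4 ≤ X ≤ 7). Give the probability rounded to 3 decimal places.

0.052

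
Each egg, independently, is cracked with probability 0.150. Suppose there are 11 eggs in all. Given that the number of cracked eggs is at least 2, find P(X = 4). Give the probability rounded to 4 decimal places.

X ~ Binomial(11, 0.15). Want P(X=4 | X≥2) = P(X=4) / P(X≥2).
P(X=4) = C(11,4)·0.15^4·0.85^7 = 0.053556
P(X≥2) = 1 − 0.167343 − 0.324843 = 0.507814
Ratio = 0.053556 / 0.507814 = 0.105465

0.1055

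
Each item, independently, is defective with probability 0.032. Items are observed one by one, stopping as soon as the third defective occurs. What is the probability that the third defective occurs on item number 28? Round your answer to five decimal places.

0.00510

Y = trial on which the third success occurs; negative binomial, r=3, p=0.032.
P(Y=28) = C(27,2) · p^3 · (1−p)^25
= 351 · 3.2768e-05 · 0.44349 = 0.0051008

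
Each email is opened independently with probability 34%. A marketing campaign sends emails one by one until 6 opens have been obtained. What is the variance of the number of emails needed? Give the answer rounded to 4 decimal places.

Y = total emails until the sixth success; negative binomial with r=6, p=0.34.
Var(Y) = r(1−p)/p² = 6·0.66 / 0.34² = 34.256055

34.2561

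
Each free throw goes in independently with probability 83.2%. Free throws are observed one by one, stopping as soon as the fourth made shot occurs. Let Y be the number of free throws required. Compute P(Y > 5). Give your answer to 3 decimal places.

Needing more than 5 free throws ⇔ fewer than 4 successes in the first 5. With X ~ Binomial(5, 0.832), P(Y > 5) = P(X ≤ 3).
  k=0: C(5,0)·0.832^0·0.168^5 = 0.00013
  k=1: C(5,1)·0.832^1·0.168^4 = 0.00331
  k=2: C(5,2)·0.832^2·0.168^3 = 0.03282
  k=3: C(5,3)·0.832^3·0.168^2 = 0.16255
P(X ≤ 3) = 0.19882

0.199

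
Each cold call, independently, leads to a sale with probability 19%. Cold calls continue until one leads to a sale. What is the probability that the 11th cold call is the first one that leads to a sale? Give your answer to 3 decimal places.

Geometric (trials to first success), p = 0.19.
P(Y = 11) = (1−p)^10 · p = 0.12158 · 0.19 = 0.02310

0.023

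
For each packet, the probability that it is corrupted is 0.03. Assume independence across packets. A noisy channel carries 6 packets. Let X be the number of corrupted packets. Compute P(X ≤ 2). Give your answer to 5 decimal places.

X ~ Binomial(6, 0.03); P(X ≤ 2) = Σ C(6,k) p^k (1−p)^(6−k) over k:
  k=0: C(6,0)·0.03^0·0.97^6 = 0.8329720
  k=1: C(6,1)·0.03^1·0.97^5 = 0.1545721
  k=2: C(6,2)·0.03^2·0.97^4 = 0.0119515
Total = 0.9994956

0.99950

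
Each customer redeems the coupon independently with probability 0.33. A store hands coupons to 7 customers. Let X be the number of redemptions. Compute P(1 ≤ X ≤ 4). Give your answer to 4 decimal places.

0.8960

X ~ Binomial(7, 0.33); P(1 ≤ X ≤ 4) = Σ C(7,k) p^k (1−p)^(7−k) over k:
  k=1: C(7,1)·0.33^1·0.67^6 = 0.208959
  k=2: C(7,2)·0.33^2·0.67^5 = 0.308760
  k=3: C(7,3)·0.33^3·0.67^4 = 0.253460
  k=4: C(7,4)·0.33^4·0.67^3 = 0.124838
Total = 0.896017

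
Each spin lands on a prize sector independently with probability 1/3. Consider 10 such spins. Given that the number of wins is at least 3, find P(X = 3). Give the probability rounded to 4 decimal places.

0.3711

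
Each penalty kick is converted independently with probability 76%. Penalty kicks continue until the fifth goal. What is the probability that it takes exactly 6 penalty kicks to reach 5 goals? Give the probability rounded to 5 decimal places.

Y = trial on which the fifth success occurs; negative binomial, r=5, p=0.76.
P(Y=6) = C(5,4) · p^5 · (1−p)^1
= 5 · 0.25355 · 0.24 = 0.3042630

0.30426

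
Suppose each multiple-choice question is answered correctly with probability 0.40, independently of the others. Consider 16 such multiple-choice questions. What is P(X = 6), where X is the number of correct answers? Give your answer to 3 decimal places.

0.198

X ~ Binomial(n=16, p=0.40).
P(X=6) = C(16,6) · p^6 · (1−p)^10
= 8008 · 0.004096 · 0.0060466 = 0.19833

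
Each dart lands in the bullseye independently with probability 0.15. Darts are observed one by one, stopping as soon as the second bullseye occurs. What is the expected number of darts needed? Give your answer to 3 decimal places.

13.333

Y = total darts until the second success; negative binomial with r=2, p=0.15.
E[Y] = r / p = 2 / 0.15 = 13.33333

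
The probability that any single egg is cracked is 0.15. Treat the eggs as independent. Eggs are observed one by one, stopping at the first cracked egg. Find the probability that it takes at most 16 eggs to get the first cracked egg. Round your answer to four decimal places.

Y = number of eggs to the first success; geometric, p = 0.15.
P(Y ≤ 16) = 1 − (1−p)^16 = 1 − 0.074251 = 0.925749

0.9257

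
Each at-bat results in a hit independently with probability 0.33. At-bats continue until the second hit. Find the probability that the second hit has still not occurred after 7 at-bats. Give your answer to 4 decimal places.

0.2696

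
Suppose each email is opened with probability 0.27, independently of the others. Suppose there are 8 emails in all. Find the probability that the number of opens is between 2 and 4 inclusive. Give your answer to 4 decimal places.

X ~ Binomial(8, 0.27); P(2 ≤ X ≤ 4) = Σ C(8,k) p^k (1−p)^(8−k) over k:
  k=2: C(8,2)·0.27^2·0.73^6 = 0.308903
  k=3: C(8,3)·0.27^3·0.73^5 = 0.228504
  k=4: C(8,4)·0.27^4·0.73^4 = 0.105644
Total = 0.643051

0.6431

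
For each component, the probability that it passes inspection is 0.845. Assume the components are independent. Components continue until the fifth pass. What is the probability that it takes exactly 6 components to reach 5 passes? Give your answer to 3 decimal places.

Y = trial on which the fifth success occurs; negative binomial, r=5, p=0.845.
P(Y=6) = C(5,4) · p^5 · (1−p)^1
= 5 · 0.43081 · 0.155 = 0.33388

0.334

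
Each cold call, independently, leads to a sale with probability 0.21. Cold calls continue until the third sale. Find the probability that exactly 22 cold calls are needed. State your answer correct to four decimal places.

Y = trial on which the third success occurs; negative binomial, r=3, p=0.21.
P(Y=22) = C(21,2) · p^3 · (1−p)^19
= 210 · 0.009261 · 0.011348 = 0.022069

0.0221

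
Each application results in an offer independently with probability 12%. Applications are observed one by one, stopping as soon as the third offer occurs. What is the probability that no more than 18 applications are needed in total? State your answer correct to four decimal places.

0.3690

Finishing within 18 applications ⇔ at least 3 successes in the first 18. With X ~ Binomial(18, 0.12), P(Y ≤ 18) = 1 − P(X ≤ 2).
  k=0: C(18,0)·0.12^0·0.88^18 = 0.100159
  k=1: C(18,1)·0.12^1·0.88^17 = 0.245844
  k=2: C(18,2)·0.12^2·0.88^16 = 0.284955
1 − 0.630958 = 0.369042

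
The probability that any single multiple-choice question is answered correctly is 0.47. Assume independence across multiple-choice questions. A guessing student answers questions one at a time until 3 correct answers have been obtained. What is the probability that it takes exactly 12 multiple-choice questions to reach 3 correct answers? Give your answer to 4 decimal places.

0.0188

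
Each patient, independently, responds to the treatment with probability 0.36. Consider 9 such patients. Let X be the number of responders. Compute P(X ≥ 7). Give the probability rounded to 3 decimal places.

0.013

X ~ Binomial(9, 0.36); P(X ≥ 7) = Σ C(9,k) p^k (1−p)^(9−k) over k:
  k=7: C(9,7)·0.36^7·0.64^2 = 0.01156
  k=8: C(9,8)·0.36^8·0.64^1 = 0.00162
  k=9: C(9,9)·0.36^9·0.64^0 = 0.00010
Total = 0.01328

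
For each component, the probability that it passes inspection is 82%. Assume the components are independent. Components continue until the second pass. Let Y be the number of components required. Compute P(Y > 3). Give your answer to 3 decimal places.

Needing more than 3 components ⇔ fewer than 2 successes in the first 3. With X ~ Binomial(3, 0.82), P(Y > 3) = P(X ≤ 1).
  k=0: C(3,0)·0.82^0·0.18^3 = 0.00583
  k=1: C(3,1)·0.82^1·0.18^2 = 0.07970
P(X ≤ 1) = 0.08554

0.086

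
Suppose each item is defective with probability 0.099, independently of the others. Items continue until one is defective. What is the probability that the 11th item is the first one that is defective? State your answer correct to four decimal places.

0.0349

Geometric (trials to first success), p = 0.099.
P(Y = 11) = (1−p)^10 · p = 0.35257 · 0.099 = 0.034905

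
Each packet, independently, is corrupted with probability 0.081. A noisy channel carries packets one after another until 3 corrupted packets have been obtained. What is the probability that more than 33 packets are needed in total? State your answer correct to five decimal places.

Needing more than 33 packets ⇔ fewer than 3 successes in the first 33. With X ~ Binomial(33, 0.081), P(Y > 33) = P(X ≤ 2).
  k=0: C(33,0)·0.081^0·0.919^33 = 0.0615761
  k=1: C(33,1)·0.081^1·0.919^32 = 0.1790999
  k=2: C(33,2)·0.081^2·0.919^31 = 0.2525718
P(X ≤ 2) = 0.4932477

0.49325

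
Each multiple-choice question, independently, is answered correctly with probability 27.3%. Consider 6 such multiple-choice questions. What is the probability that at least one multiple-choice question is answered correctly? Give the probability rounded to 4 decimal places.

0.8524

P(at least one) = 1 − P(none) = 1 − (1 − 0.273)^6
= 1 − 0.147641 = 0.852359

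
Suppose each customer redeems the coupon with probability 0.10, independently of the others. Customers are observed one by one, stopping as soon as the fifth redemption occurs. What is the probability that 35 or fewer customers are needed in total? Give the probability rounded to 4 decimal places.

0.2693

Finishing within 35 customers ⇔ at least 5 successes in the first 35. With X ~ Binomial(35, 0.10), P(Y ≤ 35) = 1 − P(X ≤ 4).
  k=0: C(35,0)·0.10^0·0.90^35 = 0.025032
  k=1: C(35,1)·0.10^1·0.90^34 = 0.097345
  k=2: C(35,2)·0.10^2·0.90^33 = 0.183874
  k=3: C(35,3)·0.10^3·0.90^32 = 0.224735
  k=4: C(35,4)·0.10^4·0.90^31 = 0.199764
1 − 0.730749 = 0.269251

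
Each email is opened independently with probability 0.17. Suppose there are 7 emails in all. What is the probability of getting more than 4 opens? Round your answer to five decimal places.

X ~ Binomial(7, 0.17); P(X ≥ 5) = Σ C(7,k) p^k (1−p)^(7−k) over k:
  k=5: C(7,5)·0.17^5·0.83^2 = 0.0020541
  k=6: C(7,6)·0.17^6·0.83^1 = 0.0001402
  k=7: C(7,7)·0.17^7·0.83^0 = 0.0000041
Total = 0.0021984

0.00220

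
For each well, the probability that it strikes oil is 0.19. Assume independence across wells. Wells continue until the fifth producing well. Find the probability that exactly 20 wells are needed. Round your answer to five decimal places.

0.04068

Y = trial on which the fifth success occurs; negative binomial, r=5, p=0.19.
P(Y=20) = C(19,4) · p^5 · (1−p)^15
= 3876 · 0.00024761 · 0.042391 = 0.0406843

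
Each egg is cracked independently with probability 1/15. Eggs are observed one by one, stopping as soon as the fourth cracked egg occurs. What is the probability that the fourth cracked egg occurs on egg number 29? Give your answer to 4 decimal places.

Y = trial on which the fourth success occurs; negative binomial, r=4, p=0.066667.
P(Y=29) = C(28,3) · p^4 · (1−p)^25
= 3276 · 1.9753e-05 · 0.1782 = 0.011532

0.0115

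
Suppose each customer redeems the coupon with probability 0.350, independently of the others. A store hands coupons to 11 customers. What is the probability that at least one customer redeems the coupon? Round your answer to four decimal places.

P(at least one) = 1 − P(none) = 1 − (1 − 0.35)^11
= 1 − 0.008751 = 0.991249

0.9912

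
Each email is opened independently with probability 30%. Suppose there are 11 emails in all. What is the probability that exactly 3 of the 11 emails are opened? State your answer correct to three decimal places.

0.257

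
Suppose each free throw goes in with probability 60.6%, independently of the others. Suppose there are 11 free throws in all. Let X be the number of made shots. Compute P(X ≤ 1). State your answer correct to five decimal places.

X ~ Binomial(11, 0.606); P(X ≤ 1) = Σ C(11,k) p^k (1−p)^(11−k) over k:
  k=0: C(11,0)·0.606^0·0.394^11 = 0.0000355
  k=1: C(11,1)·0.606^1·0.394^10 = 0.0006009
Total = 0.0006365

0.00064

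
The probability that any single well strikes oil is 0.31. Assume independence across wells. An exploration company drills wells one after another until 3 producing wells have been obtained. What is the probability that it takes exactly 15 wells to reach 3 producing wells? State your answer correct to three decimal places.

Y = trial on which the third success occurs; negative binomial, r=3, p=0.31.
P(Y=15) = C(14,2) · p^3 · (1−p)^12
= 91 · 0.029791 · 0.011646 = 0.03157

0.032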